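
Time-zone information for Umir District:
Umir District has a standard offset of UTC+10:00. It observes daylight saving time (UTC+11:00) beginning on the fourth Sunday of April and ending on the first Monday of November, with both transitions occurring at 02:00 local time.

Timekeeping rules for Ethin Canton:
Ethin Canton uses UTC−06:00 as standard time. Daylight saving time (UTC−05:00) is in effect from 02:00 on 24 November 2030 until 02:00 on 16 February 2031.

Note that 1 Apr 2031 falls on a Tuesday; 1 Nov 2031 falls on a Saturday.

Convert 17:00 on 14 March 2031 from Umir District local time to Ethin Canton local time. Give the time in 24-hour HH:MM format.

1 April 2031 is a Tuesday, so the first Sunday is April 6 and the fourth is April 27.
1 November 2031 is a Saturday, so the first Monday is November 3.
14 March 2031 is outside the daylight-saving period (27 April – 3 November), so Umir District is on standard time, UTC+10:00.
17:00 Umir District − 10h = 07:00 UTC.
At the standard offset (UTC−06:00), 07:00 UTC − 6h = 01:00 Ethin Canton standard time.
Daylight saving runs 24 November 2030 – 16 February 2031; the standard-time date in Ethin Canton, 14 March 2031, is outside that window, so Ethin Canton is on standard time at UTC−06:00.
07:00 UTC − 6h = 01:00 Ethin Canton.

01:00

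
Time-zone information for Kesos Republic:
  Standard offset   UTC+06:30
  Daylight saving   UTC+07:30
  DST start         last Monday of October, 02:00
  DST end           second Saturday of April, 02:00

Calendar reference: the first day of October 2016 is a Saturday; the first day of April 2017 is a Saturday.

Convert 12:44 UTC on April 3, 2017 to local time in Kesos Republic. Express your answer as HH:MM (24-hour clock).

20:14

1 October 2016 is a Saturday, so Mondays fall on 3, 10, 17, 24, 31; the last is October 31.
1 April 2017 is a Saturday, so the first Saturday is April 1 and the second is April 8.
At the standard offset (UTC+06:30), 12:44 UTC + 6h30m = 19:14 Kesos Republic standard time.
Daylight saving runs 31 October 2016 – 8 April 2017; the standard-time date in Kesos Republic, April 3, 2017, is inside that window, so Kesos Republic is at UTC+07:30.
12:44 UTC + 7h30m = 20:14 local.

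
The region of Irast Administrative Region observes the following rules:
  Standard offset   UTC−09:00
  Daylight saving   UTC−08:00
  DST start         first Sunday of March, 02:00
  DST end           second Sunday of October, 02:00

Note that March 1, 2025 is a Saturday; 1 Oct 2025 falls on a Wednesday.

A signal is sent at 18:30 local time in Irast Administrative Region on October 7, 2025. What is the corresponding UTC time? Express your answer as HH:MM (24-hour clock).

1 March 2025 is a Saturday, so the first Sunday is March 2.
1 October 2025 is a Wednesday, so the first Sunday is October 5 and the second is October 12.
Daylight saving runs 2 March – 12 October; October 7, 2025 is inside that window, so Irast Administrative Region is at UTC−08:00.
18:30 local + 8h = 02:30 UTC (rolling into the next day, 8 October 2025).

02:30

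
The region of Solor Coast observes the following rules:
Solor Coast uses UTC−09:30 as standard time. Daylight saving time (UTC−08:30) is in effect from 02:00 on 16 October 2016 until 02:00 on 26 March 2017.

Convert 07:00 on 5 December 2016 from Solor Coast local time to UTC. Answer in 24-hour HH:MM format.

Daylight saving runs 16 October 2016 – 26 March 2017; 5 December 2016 is inside that window, so Solor Coast is at UTC−08:30.
07:00 local + 8h30m = 15:30 UTC.

15:30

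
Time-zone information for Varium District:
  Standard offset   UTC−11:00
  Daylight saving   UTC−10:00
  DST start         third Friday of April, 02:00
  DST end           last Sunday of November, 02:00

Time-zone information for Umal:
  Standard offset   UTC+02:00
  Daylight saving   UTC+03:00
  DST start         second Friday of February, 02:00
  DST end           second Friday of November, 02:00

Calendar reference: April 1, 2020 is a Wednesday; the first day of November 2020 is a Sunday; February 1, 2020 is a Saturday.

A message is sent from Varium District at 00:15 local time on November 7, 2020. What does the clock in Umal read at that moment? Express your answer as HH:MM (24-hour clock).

13:15

1 April 2020 is a Wednesday, so the first Friday is April 3 and the third is April 17.
1 November 2020 is a Sunday, so Sundays fall on 1, 8, 15, 22, 29; the last is November 29.
November 7, 2020 falls between 17 April and 29 November, so daylight saving is in effect and Varium District is at UTC−10:00.
00:15 Varium District + 10h = 10:15 UTC.
1 February 2020 is a Saturday, so the first Friday is February 7 and the second is February 14.
1 November 2020 is a Sunday, so the first Friday is November 6 and the second is November 13.
At the standard offset (UTC+02:00), 10:15 UTC + 2h = 12:15 Umal standard time.
Daylight saving runs 14 February – 13 November; the standard-time date in Umal, November 7, 2020, is inside that window, so Umal is at UTC+03:00.
10:15 UTC + 3h = 13:15 Umal.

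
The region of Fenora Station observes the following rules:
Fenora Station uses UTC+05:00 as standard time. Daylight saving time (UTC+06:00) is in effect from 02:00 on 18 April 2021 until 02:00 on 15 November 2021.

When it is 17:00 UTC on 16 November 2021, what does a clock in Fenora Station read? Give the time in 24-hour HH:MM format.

At the standard offset (UTC+05:00), 17:00 UTC + 5h = 22:00 Fenora Station standard time.
Daylight saving runs 18 April – 15 November; the standard-time date in Fenora Station, 16 November 2021, is outside that window, so Fenora Station is on standard time at UTC+05:00.
17:00 UTC + 5h = 22:00 local.

22:00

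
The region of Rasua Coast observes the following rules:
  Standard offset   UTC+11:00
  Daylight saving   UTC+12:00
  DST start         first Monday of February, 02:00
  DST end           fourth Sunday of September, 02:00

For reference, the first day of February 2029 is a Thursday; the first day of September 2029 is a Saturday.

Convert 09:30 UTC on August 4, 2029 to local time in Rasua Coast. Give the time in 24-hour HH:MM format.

1 February 2029 is a Thursday, so the first Monday is February 5.
1 September 2029 is a Saturday, so the first Sunday is September 2 and the fourth is September 23.
At the standard offset (UTC+11:00), 09:30 UTC + 11h = 20:30 Rasua Coast standard time.
The standard-time date in Rasua Coast, August 4, 2029, falls between 5 February and 23 September, so daylight saving is in effect and Rasua Coast is at UTC+12:00.
09:30 UTC + 12h = 21:30 local.

21:30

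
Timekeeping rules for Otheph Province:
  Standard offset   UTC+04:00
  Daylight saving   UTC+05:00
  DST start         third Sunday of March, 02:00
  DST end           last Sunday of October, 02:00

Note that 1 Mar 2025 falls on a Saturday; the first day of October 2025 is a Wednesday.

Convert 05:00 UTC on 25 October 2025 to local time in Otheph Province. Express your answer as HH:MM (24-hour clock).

1 March 2025 is a Saturday, so the first Sunday is March 2 and the third is March 16.
1 October 2025 is a Wednesday, so Sundays fall on 5, 12, 19, 26; the last is October 26.
At the standard offset (UTC+04:00), 05:00 UTC + 4h = 09:00 Otheph Province standard time.
The standard-time date in Otheph Province, 25 October 2025, lies within the daylight-saving period (16 March – 26 October), so Otheph Province is on daylight time, UTC+05:00.
05:00 UTC + 5h = 10:00 local.

10:00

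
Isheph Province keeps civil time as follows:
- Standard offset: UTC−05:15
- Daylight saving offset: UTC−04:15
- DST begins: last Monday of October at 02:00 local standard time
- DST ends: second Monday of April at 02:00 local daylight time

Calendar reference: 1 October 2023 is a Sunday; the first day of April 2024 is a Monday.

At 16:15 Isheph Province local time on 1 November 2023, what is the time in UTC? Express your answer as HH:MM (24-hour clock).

1 October 2023 is a Sunday, so Mondays fall on 2, 9, 16, 23, 30; the last is October 30.
1 April 2024 is a Monday, so the first Monday is April 1 and the second is April 8.
1 November 2023 falls between 30 October 2023 and 8 April 2024, so daylight saving is in effect and Isheph Province is at UTC−04:15.
16:15 local + 4h15m = 20:30 UTC.

20:30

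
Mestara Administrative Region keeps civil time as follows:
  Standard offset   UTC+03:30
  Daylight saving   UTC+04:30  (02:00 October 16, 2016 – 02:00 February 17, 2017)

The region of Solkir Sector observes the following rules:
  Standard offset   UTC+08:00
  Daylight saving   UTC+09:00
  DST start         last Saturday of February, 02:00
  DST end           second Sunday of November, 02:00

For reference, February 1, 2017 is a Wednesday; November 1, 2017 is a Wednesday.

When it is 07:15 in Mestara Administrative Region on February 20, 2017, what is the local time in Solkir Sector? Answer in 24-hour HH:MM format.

February 20, 2017 is outside the daylight-saving period (16 October 2016 – 17 February 2017), so Mestara Administrative Region is on standard time, UTC+03:30.
07:15 Mestara Administrative Region − 3h30m = 03:45 UTC.
1 February 2017 is a Wednesday, so Saturdays fall on 4, 11, 18, 25; the last is February 25.
1 November 2017 is a Wednesday, so the first Sunday is November 5 and the second is November 12.
At the standard offset (UTC+08:00), 03:45 UTC + 8h = 11:45 Solkir Sector standard time.
The standard-time date in Solkir Sector, February 20, 2017, does not fall between 25 February and 12 November, so daylight saving is not in effect and Solkir Sector is at UTC+08:00.
03:45 UTC + 8h = 11:45 Solkir Sector.

11:45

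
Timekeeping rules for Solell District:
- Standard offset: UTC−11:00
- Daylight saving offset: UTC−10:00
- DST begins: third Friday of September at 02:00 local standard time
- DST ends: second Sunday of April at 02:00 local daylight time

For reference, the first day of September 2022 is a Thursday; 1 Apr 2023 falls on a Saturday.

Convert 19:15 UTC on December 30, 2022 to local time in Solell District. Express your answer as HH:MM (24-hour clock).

1 September 2022 is a Thursday, so the first Friday is September 2 and the third is September 16.
1 April 2023 is a Saturday, so the first Sunday is April 2 and the second is April 9.
At the standard offset (UTC−11:00), 19:15 UTC − 11h = 08:15 Solell District standard time.
Daylight saving runs 16 September 2022 – 9 April 2023; the standard-time date in Solell District, December 30, 2022, is inside that window, so Solell District is at UTC−10:00.
19:15 UTC − 10h = 09:15 local.

09:15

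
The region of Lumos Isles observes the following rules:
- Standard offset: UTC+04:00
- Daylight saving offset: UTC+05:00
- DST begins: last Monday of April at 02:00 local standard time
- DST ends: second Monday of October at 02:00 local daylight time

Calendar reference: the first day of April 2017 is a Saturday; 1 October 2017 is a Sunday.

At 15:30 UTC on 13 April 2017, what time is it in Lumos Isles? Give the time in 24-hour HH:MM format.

19:30

1 April 2017 is a Saturday, so Mondays fall on 3, 10, 17, 24; the last is April 24.
1 October 2017 is a Sunday, so the first Monday is October 2 and the second is October 9.
At the standard offset (UTC+04:00), 15:30 UTC + 4h = 19:30 Lumos Isles standard time.
The standard-time date in Lumos Isles, 13 April 2017, does not fall between 24 April and 9 October, so daylight saving is not in effect and Lumos Isles is at UTC+04:00.
15:30 UTC + 4h = 19:30 local.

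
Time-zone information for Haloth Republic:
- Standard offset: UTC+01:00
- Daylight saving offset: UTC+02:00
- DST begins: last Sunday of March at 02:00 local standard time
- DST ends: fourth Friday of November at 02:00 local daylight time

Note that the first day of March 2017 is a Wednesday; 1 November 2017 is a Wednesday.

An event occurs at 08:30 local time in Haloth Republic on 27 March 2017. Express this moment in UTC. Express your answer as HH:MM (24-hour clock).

06:30

1 March 2017 is a Wednesday, so Sundays fall on 5, 12, 19, 26; the last is March 26.
1 November 2017 is a Wednesday, so the first Friday is November 3 and the fourth is November 24.
Daylight saving runs 26 March – 24 November; 27 March 2017 is inside that window, so Haloth Republic is at UTC+02:00.
08:30 local − 2h = 06:30 UTC.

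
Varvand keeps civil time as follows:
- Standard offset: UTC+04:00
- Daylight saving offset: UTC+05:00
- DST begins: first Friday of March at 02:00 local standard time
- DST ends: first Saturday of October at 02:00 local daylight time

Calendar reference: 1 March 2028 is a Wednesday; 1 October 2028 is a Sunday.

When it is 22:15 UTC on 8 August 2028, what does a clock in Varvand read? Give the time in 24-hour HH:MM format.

1 March 2028 is a Wednesday, so the first Friday is March 3.
1 October 2028 is a Sunday, so the first Saturday is October 7.
At the standard offset (UTC+04:00), 22:15 UTC + 4h = 02:15 Varvand standard time (rolling into the next day, 9 August 2028).
The standard-time date in Varvand, 9 August 2028, falls between 3 March and 7 October, so daylight saving is in effect and Varvand is at UTC+05:00.
22:15 UTC + 5h = 03:15 local (rolling into the next day, 9 August 2028).

03:15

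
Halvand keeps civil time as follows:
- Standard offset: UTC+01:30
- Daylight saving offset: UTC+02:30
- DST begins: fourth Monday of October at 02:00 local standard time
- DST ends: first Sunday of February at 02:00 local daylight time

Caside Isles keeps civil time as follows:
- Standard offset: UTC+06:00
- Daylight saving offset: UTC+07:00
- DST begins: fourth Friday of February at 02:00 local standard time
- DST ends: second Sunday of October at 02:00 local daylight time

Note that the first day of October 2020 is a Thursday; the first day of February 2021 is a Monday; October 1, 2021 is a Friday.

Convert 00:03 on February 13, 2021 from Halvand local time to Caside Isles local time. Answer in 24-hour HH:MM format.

04:33

1 October 2020 is a Thursday, so the first Monday is October 5 and the fourth is October 26.
1 February 2021 is a Monday, so the first Sunday is February 7.
February 13, 2021 does not fall between 26 October 2020 and 7 February 2021, so daylight saving is not in effect and Halvand is at UTC+01:30.
00:03 Halvand − 1h30m = 22:33 UTC (rolling into the previous day, 12 February 2021).
1 February 2021 is a Monday, so the first Friday is February 5 and the fourth is February 26.
1 October 2021 is a Friday, so the first Sunday is October 3 and the second is October 10.
At the standard offset (UTC+06:00), 22:33 UTC + 6h = 04:33 Caside Isles standard time (rolling into the next day, 13 February 2021).
The standard-time date in Caside Isles, February 13, 2021, does not fall between 26 February and 10 October, so daylight saving is not in effect and Caside Isles is at UTC+06:00.
22:33 UTC + 6h = 04:33 Caside Isles (rolling into the next day, 13 February 2021).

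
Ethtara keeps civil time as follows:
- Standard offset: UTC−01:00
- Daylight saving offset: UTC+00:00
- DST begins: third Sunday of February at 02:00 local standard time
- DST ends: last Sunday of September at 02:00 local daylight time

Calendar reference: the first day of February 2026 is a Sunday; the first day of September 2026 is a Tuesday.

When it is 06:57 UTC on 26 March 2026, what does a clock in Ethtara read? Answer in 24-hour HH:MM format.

06:57

1 February 2026 is a Sunday, so the first Sunday is February 1 and the third is February 15.
1 September 2026 is a Tuesday, so Sundays fall on 6, 13, 20, 27; the last is September 27.
At the standard offset (UTC−01:00), 06:57 UTC − 1h = 05:57 Ethtara standard time.
The standard-time date in Ethtara, 26 March 2026, falls between 15 February and 27 September, so daylight saving is in effect and Ethtara is at UTC+00:00.
06:57 UTC + 0h = 06:57 local.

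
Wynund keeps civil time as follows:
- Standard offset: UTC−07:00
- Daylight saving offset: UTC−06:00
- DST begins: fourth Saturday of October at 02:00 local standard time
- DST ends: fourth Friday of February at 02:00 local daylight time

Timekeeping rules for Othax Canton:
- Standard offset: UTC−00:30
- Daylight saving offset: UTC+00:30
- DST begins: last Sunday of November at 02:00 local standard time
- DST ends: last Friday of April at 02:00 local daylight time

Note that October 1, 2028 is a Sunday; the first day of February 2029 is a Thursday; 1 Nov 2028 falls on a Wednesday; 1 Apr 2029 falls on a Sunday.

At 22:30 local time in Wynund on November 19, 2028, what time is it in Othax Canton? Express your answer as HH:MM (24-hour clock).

04:00

1 October 2028 is a Sunday, so the first Saturday is October 7 and the fourth is October 28.
1 February 2029 is a Thursday, so the first Friday is February 2 and the fourth is February 23.
November 19, 2028 falls between 28 October 2028 and 23 February 2029, so daylight saving is in effect and Wynund is at UTC−06:00.
22:30 Wynund + 6h = 04:30 UTC (rolling into the next day, 20 November 2028).
1 November 2028 is a Wednesday, so Sundays fall on 5, 12, 19, 26; the last is November 26.
1 April 2029 is a Sunday, so Fridays fall on 6, 13, 20, 27; the last is April 27.
At the standard offset (UTC−00:30), 04:30 UTC − 0h30m = 04:00 Othax Canton standard time.
The standard-time date in Othax Canton, November 20, 2028, is outside the daylight-saving period (26 November 2028 – 27 April 2029), so Othax Canton is on standard time, UTC−00:30.
04:30 UTC − 0h30m = 04:00 Othax Canton.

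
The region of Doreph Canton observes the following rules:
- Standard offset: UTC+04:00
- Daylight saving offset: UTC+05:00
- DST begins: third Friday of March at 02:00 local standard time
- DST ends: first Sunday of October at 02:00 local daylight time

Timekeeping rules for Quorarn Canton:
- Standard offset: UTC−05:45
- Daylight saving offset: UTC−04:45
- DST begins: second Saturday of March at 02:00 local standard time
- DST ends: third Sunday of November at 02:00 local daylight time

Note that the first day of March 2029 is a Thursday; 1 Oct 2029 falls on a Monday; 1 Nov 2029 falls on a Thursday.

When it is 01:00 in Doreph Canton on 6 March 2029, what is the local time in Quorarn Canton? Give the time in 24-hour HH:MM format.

1 March 2029 is a Thursday, so the first Friday is March 2 and the third is March 16.
1 October 2029 is a Monday, so the first Sunday is October 7.
6 March 2029 is outside the daylight-saving period (16 March – 7 October), so Doreph Canton is on standard time, UTC+04:00.
01:00 Doreph Canton − 4h = 21:00 UTC (rolling into the previous day, 5 March 2029).
1 March 2029 is a Thursday, so the first Saturday is March 3 and the second is March 10.
1 November 2029 is a Thursday, so the first Sunday is November 4 and the third is November 18.
At the standard offset (UTC−05:45), 21:00 UTC − 5h45m = 15:15 Quorarn Canton standard time.
Daylight saving runs 10 March – 18 November; the standard-time date in Quorarn Canton, 5 March 2029, is outside that window, so Quorarn Canton is on standard time at UTC−05:45.
21:00 UTC − 5h45m = 15:15 Quorarn Canton.

15:15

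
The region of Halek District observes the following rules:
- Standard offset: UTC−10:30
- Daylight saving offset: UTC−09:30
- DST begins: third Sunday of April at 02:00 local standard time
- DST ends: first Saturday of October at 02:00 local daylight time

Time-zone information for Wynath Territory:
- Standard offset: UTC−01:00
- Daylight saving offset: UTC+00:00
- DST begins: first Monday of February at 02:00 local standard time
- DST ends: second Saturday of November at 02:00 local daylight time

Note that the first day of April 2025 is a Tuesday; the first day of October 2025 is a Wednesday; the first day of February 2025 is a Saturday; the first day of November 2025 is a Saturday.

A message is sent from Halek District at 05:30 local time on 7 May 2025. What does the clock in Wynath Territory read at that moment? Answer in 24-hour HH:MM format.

15:00

1 April 2025 is a Tuesday, so the first Sunday is April 6 and the third is April 20.
1 October 2025 is a Wednesday, so the first Saturday is October 4.
7 May 2025 falls between 20 April and 4 October, so daylight saving is in effect and Halek District is at UTC−09:30.
05:30 Halek District + 9h30m = 15:00 UTC.
1 February 2025 is a Saturday, so the first Monday is February 3.
1 November 2025 is a Saturday, so the first Saturday is November 1 and the second is November 8.
At the standard offset (UTC−01:00), 15:00 UTC − 1h = 14:00 Wynath Territory standard time.
Daylight saving runs 3 February – 8 November; the standard-time date in Wynath Territory, 7 May 2025, is inside that window, so Wynath Territory is at UTC+00:00.
15:00 UTC + 0h = 15:00 Wynath Territory.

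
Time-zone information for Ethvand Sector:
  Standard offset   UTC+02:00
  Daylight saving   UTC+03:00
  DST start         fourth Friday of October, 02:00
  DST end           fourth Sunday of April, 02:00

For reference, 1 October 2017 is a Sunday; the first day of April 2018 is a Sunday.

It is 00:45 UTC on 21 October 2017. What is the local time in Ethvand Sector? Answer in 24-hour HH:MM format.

1 October 2017 is a Sunday, so the first Friday is October 6 and the fourth is October 27.
1 April 2018 is a Sunday, so the first Sunday is April 1 and the fourth is April 22.
At the standard offset (UTC+02:00), 00:45 UTC + 2h = 02:45 Ethvand Sector standard time.
Daylight saving runs 27 October 2017 – 22 April 2018; the standard-time date in Ethvand Sector, 21 October 2017, is outside that window, so Ethvand Sector is on standard time at UTC+02:00.
00:45 UTC + 2h = 02:45 local.

02:45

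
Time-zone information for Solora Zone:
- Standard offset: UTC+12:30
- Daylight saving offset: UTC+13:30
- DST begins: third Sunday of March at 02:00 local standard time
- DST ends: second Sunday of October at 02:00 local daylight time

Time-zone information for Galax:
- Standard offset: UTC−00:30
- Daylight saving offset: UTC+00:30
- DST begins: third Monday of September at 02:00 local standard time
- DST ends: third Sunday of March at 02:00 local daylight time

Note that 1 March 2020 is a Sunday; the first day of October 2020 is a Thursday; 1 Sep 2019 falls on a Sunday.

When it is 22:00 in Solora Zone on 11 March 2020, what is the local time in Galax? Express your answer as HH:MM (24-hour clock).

10:00

1 March 2020 is a Sunday, so the first Sunday is March 1 and the third is March 15.
1 October 2020 is a Thursday, so the first Sunday is October 4 and the second is October 11.
11 March 2020 is outside the daylight-saving period (15 March – 11 October), so Solora Zone is on standard time, UTC+12:30.
22:00 Solora Zone − 12h30m = 09:30 UTC.
1 September 2019 is a Sunday, so the first Monday is September 2 and the third is September 16.
1 March 2020 is a Sunday, so the first Sunday is March 1 and the third is March 15.
At the standard offset (UTC−00:30), 09:30 UTC − 0h30m = 09:00 Galax standard time.
Daylight saving runs 16 September 2019 – 15 March 2020; the standard-time date in Galax, 11 March 2020, is inside that window, so Galax is at UTC+00:30.
09:30 UTC + 0h30m = 10:00 Galax.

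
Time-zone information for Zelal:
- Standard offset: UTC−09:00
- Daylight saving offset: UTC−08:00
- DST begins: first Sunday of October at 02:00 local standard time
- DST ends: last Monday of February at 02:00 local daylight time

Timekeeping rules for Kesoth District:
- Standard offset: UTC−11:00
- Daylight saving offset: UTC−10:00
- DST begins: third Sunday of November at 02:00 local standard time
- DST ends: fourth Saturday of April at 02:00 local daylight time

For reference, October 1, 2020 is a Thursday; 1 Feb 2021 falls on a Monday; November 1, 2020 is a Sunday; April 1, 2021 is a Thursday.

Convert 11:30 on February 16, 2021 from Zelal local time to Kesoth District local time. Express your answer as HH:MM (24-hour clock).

1 October 2020 is a Thursday, so the first Sunday is October 4.
1 February 2021 is a Monday, so Mondays fall on 1, 8, 15, 22; the last is February 22.
February 16, 2021 lies within the daylight-saving period (4 October 2020 – 22 February 2021), so Zelal is on daylight time, UTC−08:00.
11:30 Zelal + 8h = 19:30 UTC.
1 November 2020 is a Sunday, so the first Sunday is November 1 and the third is November 15.
1 April 2021 is a Thursday, so the first Saturday is April 3 and the fourth is April 24.
At the standard offset (UTC−11:00), 19:30 UTC − 11h = 08:30 Kesoth District standard time.
The standard-time date in Kesoth District, February 16, 2021, falls between 15 November 2020 and 24 April 2021, so daylight saving is in effect and Kesoth District is at UTC−10:00.
19:30 UTC − 10h = 09:30 Kesoth District.

09:30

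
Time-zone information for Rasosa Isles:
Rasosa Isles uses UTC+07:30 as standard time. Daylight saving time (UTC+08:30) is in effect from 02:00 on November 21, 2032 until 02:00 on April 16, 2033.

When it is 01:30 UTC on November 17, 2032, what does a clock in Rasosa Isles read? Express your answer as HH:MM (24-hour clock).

At the standard offset (UTC+07:30), 01:30 UTC + 7h30m = 09:00 Rasosa Isles standard time.
The standard-time date in Rasosa Isles, November 17, 2032, is outside the daylight-saving period (21 November 2032 – 16 April 2033), so Rasosa Isles is on standard time, UTC+07:30.
01:30 UTC + 7h30m = 09:00 local.

09:00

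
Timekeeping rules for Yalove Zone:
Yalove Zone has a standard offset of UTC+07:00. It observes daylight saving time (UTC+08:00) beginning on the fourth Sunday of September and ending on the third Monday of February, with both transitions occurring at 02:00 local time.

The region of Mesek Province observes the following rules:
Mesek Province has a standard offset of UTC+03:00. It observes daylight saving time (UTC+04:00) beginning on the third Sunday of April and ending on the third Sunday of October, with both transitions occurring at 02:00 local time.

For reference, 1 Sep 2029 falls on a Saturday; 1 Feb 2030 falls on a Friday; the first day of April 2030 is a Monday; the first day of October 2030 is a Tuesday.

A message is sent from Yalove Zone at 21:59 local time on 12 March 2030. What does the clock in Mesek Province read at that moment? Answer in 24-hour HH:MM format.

17:59

1 September 2029 is a Saturday, so the first Sunday is September 2 and the fourth is September 23.
1 February 2030 is a Friday, so the first Monday is February 4 and the third is February 18.
12 March 2030 does not fall between 23 September 2029 and 18 February 2030, so daylight saving is not in effect and Yalove Zone is at UTC+07:00.
21:59 Yalove Zone − 7h = 14:59 UTC.
1 April 2030 is a Monday, so the first Sunday is April 7 and the third is April 21.
1 October 2030 is a Tuesday, so the first Sunday is October 6 and the third is October 20.
At the standard offset (UTC+03:00), 14:59 UTC + 3h = 17:59 Mesek Province standard time.
The standard-time date in Mesek Province, 12 March 2030, is outside the daylight-saving period (21 April – 20 October), so Mesek Province is on standard time, UTC+03:00.
14:59 UTC + 3h = 17:59 Mesek Province.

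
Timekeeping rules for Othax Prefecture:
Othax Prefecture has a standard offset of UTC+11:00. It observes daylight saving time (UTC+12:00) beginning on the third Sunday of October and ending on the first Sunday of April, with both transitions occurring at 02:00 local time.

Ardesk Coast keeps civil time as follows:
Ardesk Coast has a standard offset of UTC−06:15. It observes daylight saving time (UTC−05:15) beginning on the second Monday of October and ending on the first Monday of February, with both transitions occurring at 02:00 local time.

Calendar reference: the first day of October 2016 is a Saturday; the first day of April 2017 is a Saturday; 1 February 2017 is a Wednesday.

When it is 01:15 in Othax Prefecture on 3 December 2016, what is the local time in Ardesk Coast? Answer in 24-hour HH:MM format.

08:00

1 October 2016 is a Saturday, so the first Sunday is October 2 and the third is October 16.
1 April 2017 is a Saturday, so the first Sunday is April 2.
3 December 2016 falls between 16 October 2016 and 2 April 2017, so daylight saving is in effect and Othax Prefecture is at UTC+12:00.
01:15 Othax Prefecture − 12h = 13:15 UTC (rolling into the previous day, 2 December 2016).
1 October 2016 is a Saturday, so the first Monday is October 3 and the second is October 10.
1 February 2017 is a Wednesday, so the first Monday is February 6.
At the standard offset (UTC−06:15), 13:15 UTC − 6h15m = 07:00 Ardesk Coast standard time.
Daylight saving runs 10 October 2016 – 6 February 2017; the standard-time date in Ardesk Coast, 2 December 2016, is inside that window, so Ardesk Coast is at UTC−05:15.
13:15 UTC − 5h15m = 08:00 Ardesk Coast.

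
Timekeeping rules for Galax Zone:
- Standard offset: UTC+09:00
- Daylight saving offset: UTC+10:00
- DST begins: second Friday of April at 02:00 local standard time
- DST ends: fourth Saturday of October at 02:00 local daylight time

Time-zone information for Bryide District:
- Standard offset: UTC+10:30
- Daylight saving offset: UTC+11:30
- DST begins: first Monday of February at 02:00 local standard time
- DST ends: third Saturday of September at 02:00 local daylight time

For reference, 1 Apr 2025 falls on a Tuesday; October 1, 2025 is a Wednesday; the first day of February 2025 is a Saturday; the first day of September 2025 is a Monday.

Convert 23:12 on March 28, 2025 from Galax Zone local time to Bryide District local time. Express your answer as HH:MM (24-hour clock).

01:42

1 April 2025 is a Tuesday, so the first Friday is April 4 and the second is April 11.
1 October 2025 is a Wednesday, so the first Saturday is October 4 and the fourth is October 25.
Daylight saving runs 11 April – 25 October; March 28, 2025 is outside that window, so Galax Zone is on standard time at UTC+09:00.
23:12 Galax Zone − 9h = 14:12 UTC.
1 February 2025 is a Saturday, so the first Monday is February 3.
1 September 2025 is a Monday, so the first Saturday is September 6 and the third is September 20.
At the standard offset (UTC+10:30), 14:12 UTC + 10h30m = 00:42 Bryide District standard time (rolling into the next day, 29 March 2025).
The standard-time date in Bryide District, March 29, 2025, lies within the daylight-saving period (3 February – 20 September), so Bryide District is on daylight time, UTC+11:30.
14:12 UTC + 11h30m = 01:42 Bryide District (rolling into the next day, 29 March 2025).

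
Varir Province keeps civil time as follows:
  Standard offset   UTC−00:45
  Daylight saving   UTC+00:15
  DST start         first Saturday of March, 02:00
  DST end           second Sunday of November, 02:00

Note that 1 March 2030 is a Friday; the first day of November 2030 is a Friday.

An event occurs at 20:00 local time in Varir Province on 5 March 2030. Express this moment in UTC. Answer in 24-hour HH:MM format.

1 March 2030 is a Friday, so the first Saturday is March 2.
1 November 2030 is a Friday, so the first Sunday is November 3 and the second is November 10.
5 March 2030 lies within the daylight-saving period (2 March – 10 November), so Varir Province is on daylight time, UTC+00:15.
20:00 local − 0h15m = 19:45 UTC.

19:45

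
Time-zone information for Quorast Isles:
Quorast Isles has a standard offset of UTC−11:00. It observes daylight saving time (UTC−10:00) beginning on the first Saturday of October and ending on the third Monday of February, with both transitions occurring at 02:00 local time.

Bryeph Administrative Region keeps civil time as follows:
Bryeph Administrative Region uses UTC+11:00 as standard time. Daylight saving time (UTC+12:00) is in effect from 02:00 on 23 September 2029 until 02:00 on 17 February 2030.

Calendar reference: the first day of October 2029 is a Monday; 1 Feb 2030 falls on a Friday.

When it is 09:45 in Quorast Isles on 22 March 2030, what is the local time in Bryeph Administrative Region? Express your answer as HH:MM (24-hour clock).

07:45

1 October 2029 is a Monday, so the first Saturday is October 6.
1 February 2030 is a Friday, so the first Monday is February 4 and the third is February 18.
22 March 2030 is outside the daylight-saving period (6 October 2029 – 18 February 2030), so Quorast Isles is on standard time, UTC−11:00.
09:45 Quorast Isles + 11h = 20:45 UTC.
At the standard offset (UTC+11:00), 20:45 UTC + 11h = 07:45 Bryeph Administrative Region standard time (rolling into the next day, 23 March 2030).
The standard-time date in Bryeph Administrative Region, 23 March 2030, does not fall between 23 September 2029 and 17 February 2030, so daylight saving is not in effect and Bryeph Administrative Region is at UTC+11:00.
20:45 UTC + 11h = 07:45 Bryeph Administrative Region (rolling into the next day, 23 March 2030).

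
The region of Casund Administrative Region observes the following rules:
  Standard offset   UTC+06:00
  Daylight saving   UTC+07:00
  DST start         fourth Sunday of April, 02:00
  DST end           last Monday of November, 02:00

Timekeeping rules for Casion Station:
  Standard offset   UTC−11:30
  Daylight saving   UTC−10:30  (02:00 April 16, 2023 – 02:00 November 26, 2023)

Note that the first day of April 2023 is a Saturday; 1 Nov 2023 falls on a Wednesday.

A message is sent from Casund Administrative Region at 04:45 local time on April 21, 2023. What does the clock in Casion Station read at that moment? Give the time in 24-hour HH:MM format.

1 April 2023 is a Saturday, so the first Sunday is April 2 and the fourth is April 23.
1 November 2023 is a Wednesday, so Mondays fall on 6, 13, 20, 27; the last is November 27.
April 21, 2023 does not fall between 23 April and 27 November, so daylight saving is not in effect and Casund Administrative Region is at UTC+06:00.
04:45 Casund Administrative Region − 6h = 22:45 UTC (rolling into the previous day, 20 April 2023).
At the standard offset (UTC−11:30), 22:45 UTC − 11h30m = 11:15 Casion Station standard time.
The standard-time date in Casion Station, April 20, 2023, lies within the daylight-saving period (16 April – 26 November), so Casion Station is on daylight time, UTC−10:30.
22:45 UTC − 10h30m = 12:15 Casion Station.

12:15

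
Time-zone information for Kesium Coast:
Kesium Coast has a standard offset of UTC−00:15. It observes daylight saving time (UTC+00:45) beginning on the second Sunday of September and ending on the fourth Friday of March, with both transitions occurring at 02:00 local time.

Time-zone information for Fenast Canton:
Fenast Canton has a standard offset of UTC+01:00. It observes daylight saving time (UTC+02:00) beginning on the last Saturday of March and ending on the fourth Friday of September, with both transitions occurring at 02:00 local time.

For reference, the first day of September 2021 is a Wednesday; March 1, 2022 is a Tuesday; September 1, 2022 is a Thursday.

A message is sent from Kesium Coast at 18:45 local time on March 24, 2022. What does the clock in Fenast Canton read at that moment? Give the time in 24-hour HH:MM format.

1 September 2021 is a Wednesday, so the first Sunday is September 5 and the second is September 12.
1 March 2022 is a Tuesday, so the first Friday is March 4 and the fourth is March 25.
March 24, 2022 lies within the daylight-saving period (12 September 2021 – 25 March 2022), so Kesium Coast is on daylight time, UTC+00:45.
18:45 Kesium Coast − 0h45m = 18:00 UTC.
1 March 2022 is a Tuesday, so Saturdays fall on 5, 12, 19, 26; the last is March 26.
1 September 2022 is a Thursday, so the first Friday is September 2 and the fourth is September 23.
At the standard offset (UTC+01:00), 18:00 UTC + 1h = 19:00 Fenast Canton standard time.
Daylight saving runs 26 March – 23 September; the standard-time date in Fenast Canton, March 24, 2022, is outside that window, so Fenast Canton is on standard time at UTC+01:00.
18:00 UTC + 1h = 19:00 Fenast Canton.

19:00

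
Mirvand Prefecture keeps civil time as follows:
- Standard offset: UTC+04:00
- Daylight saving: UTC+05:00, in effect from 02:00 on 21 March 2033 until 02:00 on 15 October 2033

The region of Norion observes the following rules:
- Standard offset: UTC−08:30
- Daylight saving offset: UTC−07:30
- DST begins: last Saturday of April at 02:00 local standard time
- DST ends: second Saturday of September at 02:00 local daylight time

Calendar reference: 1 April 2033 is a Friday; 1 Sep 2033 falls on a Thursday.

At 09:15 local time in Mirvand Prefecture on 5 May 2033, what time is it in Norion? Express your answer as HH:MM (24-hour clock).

20:45

5 May 2033 falls between 21 March and 15 October, so daylight saving is in effect and Mirvand Prefecture is at UTC+05:00.
09:15 Mirvand Prefecture − 5h = 04:15 UTC.
1 April 2033 is a Friday, so Saturdays fall on 2, 9, 16, 23, 30; the last is April 30.
1 September 2033 is a Thursday, so the first Saturday is September 3 and the second is September 10.
At the standard offset (UTC−08:30), 04:15 UTC − 8h30m = 19:45 Norion standard time (rolling into the previous day, 4 May 2033).
The standard-time date in Norion, 4 May 2033, falls between 30 April and 10 September, so daylight saving is in effect and Norion is at UTC−07:30.
04:15 UTC − 7h30m = 20:45 Norion (rolling into the previous day, 4 May 2033).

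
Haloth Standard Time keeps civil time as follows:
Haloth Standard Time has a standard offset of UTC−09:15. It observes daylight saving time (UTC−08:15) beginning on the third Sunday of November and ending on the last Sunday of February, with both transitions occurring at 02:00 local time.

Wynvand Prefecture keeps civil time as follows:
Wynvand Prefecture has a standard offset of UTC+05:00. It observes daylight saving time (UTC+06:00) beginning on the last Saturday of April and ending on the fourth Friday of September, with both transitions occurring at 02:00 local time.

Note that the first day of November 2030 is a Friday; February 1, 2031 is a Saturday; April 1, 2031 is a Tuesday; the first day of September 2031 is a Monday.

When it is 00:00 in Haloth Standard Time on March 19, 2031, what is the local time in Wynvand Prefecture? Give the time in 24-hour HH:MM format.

1 November 2030 is a Friday, so the first Sunday is November 3 and the third is November 17.
1 February 2031 is a Saturday, so Sundays fall on 2, 9, 16, 23; the last is February 23.
March 19, 2031 does not fall between 17 November 2030 and 23 February 2031, so daylight saving is not in effect and Haloth Standard Time is at UTC−09:15.
00:00 Haloth Standard Time + 9h15m = 09:15 UTC.
1 April 2031 is a Tuesday, so Saturdays fall on 5, 12, 19, 26; the last is April 26.
1 September 2031 is a Monday, so the first Friday is September 5 and the fourth is September 26.
At the standard offset (UTC+05:00), 09:15 UTC + 5h = 14:15 Wynvand Prefecture standard time.
The standard-time date in Wynvand Prefecture, March 19, 2031, does not fall between 26 April and 26 September, so daylight saving is not in effect and Wynvand Prefecture is at UTC+05:00.
09:15 UTC + 5h = 14:15 Wynvand Prefecture.

14:15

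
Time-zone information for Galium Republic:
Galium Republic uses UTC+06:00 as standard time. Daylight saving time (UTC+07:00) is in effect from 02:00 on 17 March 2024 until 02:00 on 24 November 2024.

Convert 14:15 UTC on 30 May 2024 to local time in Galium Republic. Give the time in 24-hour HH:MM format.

21:15

At the standard offset (UTC+06:00), 14:15 UTC + 6h = 20:15 Galium Republic standard time.
The standard-time date in Galium Republic, 30 May 2024, falls between 17 March and 24 November, so daylight saving is in effect and Galium Republic is at UTC+07:00.
14:15 UTC + 7h = 21:15 local.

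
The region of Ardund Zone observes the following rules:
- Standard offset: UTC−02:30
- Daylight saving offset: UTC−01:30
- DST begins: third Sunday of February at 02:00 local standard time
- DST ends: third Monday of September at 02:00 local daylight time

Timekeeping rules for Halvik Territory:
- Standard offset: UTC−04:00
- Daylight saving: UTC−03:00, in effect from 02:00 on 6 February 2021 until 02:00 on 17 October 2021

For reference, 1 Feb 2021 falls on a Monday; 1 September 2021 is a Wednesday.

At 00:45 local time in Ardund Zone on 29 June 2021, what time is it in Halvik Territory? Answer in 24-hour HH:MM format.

1 February 2021 is a Monday, so the first Sunday is February 7 and the third is February 21.
1 September 2021 is a Wednesday, so the first Monday is September 6 and the third is September 20.
Daylight saving runs 21 February – 20 September; 29 June 2021 is inside that window, so Ardund Zone is at UTC−01:30.
00:45 Ardund Zone + 1h30m = 02:15 UTC.
At the standard offset (UTC−04:00), 02:15 UTC − 4h = 22:15 Halvik Territory standard time (rolling into the previous day, 28 June 2021).
Daylight saving runs 6 February – 17 October; the standard-time date in Halvik Territory, 28 June 2021, is inside that window, so Halvik Territory is at UTC−03:00.
02:15 UTC − 3h = 23:15 Halvik Territory (rolling into the previous day, 28 June 2021).

23:15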